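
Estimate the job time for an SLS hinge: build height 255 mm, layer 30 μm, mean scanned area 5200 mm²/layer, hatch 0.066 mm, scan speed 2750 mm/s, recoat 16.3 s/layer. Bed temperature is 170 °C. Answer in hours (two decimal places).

Layer count = ceil(255 / 0.03) = 8500.
Scan path per layer: 5200 / 0.066 → 78787.9 mm.
Scan time per layer: 78787.9 / 2750 → 28.6501 s.
Per-layer time = 28.6501 + 16.3 = 44.9501 s.
Build time = 8500 × 44.9501 = 382075.85 s = 106.13 hours.

106.13 hours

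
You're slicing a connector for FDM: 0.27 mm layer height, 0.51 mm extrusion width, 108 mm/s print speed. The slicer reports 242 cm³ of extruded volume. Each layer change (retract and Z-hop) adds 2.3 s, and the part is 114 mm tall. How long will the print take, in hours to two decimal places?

Line area = 0.27 × 0.51 = 0.1377 mm².
Total extruded path = 242000/0.1377 = 1757443.7 mm.
Print-move time = 1757443.7 / 108, so 16272.6 s.
Layers = ⌈114/0.27⌉ = 423.
Z-hop total = 423 × 2.3 = 972.9 s.
Total = 16272.6 + 972.9 = 17245.5 s = 4.79 hours.

4.79 hours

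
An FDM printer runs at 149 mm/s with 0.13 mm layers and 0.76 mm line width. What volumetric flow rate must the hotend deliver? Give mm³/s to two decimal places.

14.72

Bead cross-section = 0.13 × 0.76 = 0.0988 mm².
Q = v·A = 149 × 0.0988 = 14.72 mm³/s.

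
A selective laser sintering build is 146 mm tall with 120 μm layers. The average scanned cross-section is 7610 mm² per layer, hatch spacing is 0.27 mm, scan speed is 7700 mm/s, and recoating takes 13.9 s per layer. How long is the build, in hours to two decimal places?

Layer count = ceil(146 / 0.12) = 1217.
Scan path per layer = 7610 / 0.27 = 28185.2 mm.
Per-layer scan time = 28185.2 / 7700, so 3.6604 s.
Time per layer = 3.6604 + 13.9, so 17.5604 s.
Total: 1217 × 17.5604 s = 21371.0068 s → 5.94 hours.

5.94 hours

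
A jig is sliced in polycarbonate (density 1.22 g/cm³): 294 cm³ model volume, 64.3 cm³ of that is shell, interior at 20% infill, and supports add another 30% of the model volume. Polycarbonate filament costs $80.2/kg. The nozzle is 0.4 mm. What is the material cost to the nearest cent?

$19.42

Infill region: 294 − 64.3 → 229.7 cm³.
Deposited infill = 0.20 × 229.7, so 45.94 cm³.
Support = 0.30 × 294 = 88.2 cm³.
Total extruded: 64.3 + 45.94 + 88.2 → 198.44 cm³.
Mass = 198.44 × 1.22, so 242.0968 g.
At $80.2/kg: 242.0968/1000 × 80.2 = $19.42.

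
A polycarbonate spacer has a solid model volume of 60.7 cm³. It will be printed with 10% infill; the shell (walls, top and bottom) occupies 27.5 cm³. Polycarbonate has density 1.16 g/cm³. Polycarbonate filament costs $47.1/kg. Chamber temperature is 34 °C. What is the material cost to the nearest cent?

$1.68

Infill region = 60.7 − 27.5, so 33.2 cm³.
Deposited infill = 0.10 × 33.2 = 3.32 cm³.
Deposited volume = 27.5 + 3.32, so 30.82 cm³.
Mass: 30.82 × 1.16 → 35.7512 g.
At $47.1/kg: 35.7512/1000 × 47.1 = $1.68.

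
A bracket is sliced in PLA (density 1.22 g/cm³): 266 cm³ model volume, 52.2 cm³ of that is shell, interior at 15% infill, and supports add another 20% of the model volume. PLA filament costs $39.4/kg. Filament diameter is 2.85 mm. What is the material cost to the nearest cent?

$6.61

Interior volume: 266 − 52.2 → 213.8 cm³.
Deposited infill = 0.15 × 213.8, so 32.07 cm³.
Support = 0.20 × 266, so 53.2 cm³.
Total extruded: 52.2 + 32.07 + 53.2 → 137.47 cm³.
Mass: 137.47 × 1.22 → 167.7134 g.
At $39.4/kg: 167.7134/1000 × 39.4 = $6.61.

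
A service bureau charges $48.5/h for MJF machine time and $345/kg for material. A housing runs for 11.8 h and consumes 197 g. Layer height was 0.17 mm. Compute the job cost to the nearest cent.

Machine cost = 48.5 × 11.8, so $572.30.
Material charge: 345 × 197/1000 → $67.965.
Total = 572.30 + 67.965 = 640.265 ≈ $640.27.

$640.27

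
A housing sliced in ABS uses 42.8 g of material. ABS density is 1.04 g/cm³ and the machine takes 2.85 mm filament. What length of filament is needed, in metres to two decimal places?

6.45 m

Extruded volume: 42.8/1.04 = 41.1538 cm³ (41153.8 mm³).
A = π r² = π × 1.425² = 6.3794 mm².
L = V/A = 41153.8/6.3794 = 6451.05 mm → 6.45 m.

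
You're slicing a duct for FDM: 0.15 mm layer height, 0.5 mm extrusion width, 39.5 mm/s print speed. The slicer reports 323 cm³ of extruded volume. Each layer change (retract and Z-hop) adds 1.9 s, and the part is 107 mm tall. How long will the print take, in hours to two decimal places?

Extrusion cross-section = 0.15 × 0.5, so 0.075 mm².
Toolpath length = 323 cm³ / 0.075 mm² = 323000 / 0.075 = 4306666.7 mm.
Extrusion time = 4306666.7 / 39.5 = 109029.5 s.
Layer count = ceil(107 / 0.15) = 714.
Non-print overhead = 714 × 1.9 = 1356.6 s.
Total = 109029.5 + 1356.6 = 110386.1 s = 30.66 hours.

30.66 hours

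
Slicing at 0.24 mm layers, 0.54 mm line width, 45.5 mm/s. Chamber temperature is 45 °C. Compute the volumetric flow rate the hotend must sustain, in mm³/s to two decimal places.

5.90

Bead cross-section: 0.24 × 0.54 → 0.1296 mm².
Q = v·A = 45.5 × 0.1296 = 5.90 mm³/s.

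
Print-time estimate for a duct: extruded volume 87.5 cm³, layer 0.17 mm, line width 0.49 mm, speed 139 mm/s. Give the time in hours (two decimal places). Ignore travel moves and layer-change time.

Line area: 0.17 × 0.49 → 0.0833 mm².
Total extruded path = 87500/0.0833 = 1050420.2 mm.
Extrusion time = 1050420.2 / 139, so 7557 s.
Converting: 7557 s = 2.10 hours.

2.10 hours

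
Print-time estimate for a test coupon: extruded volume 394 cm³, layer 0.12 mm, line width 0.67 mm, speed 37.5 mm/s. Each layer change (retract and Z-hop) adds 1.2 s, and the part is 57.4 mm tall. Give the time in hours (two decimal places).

Extrusion cross-section: 0.12 × 0.67 → 0.0804 mm².
Total extruded path = 394000/0.0804 = 4900497.5 mm.
Extrusion time: 4900497.5 / 37.5 → 130679.9 s.
Number of layers: 57.4 / 0.12 → 479 (rounded up).
Layer-change overhead: 479 × 1.2 → 574.8 s.
Altogether 130679.9 + 574.8 = 131254.7 s, i.e. 36.46 hours.

36.46 hours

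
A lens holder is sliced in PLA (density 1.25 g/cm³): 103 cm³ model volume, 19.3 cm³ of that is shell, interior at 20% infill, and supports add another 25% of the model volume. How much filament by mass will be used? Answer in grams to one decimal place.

Infill region: 103 − 19.3 → 83.7 cm³.
Infill volume = 0.20 × 83.7, so 16.74 cm³.
Support = 0.25 × 103, so 25.75 cm³.
Total printed volume: 19.3 + 16.74 + 25.75 → 61.79 cm³.
Mass: 61.79 × 1.25 → 77.2375 g.

77.2 g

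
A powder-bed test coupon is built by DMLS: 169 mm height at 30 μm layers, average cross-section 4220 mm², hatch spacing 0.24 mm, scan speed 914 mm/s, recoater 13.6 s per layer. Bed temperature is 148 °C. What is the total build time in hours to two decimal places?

Layers = ⌈169/0.03⌉ = 5634.
Per-layer scan distance = 4220 / 0.24, so 17583.3 mm.
Per-layer scan time: 17583.3 / 914 → 19.2377 s.
Time per layer = 19.2377 + 13.6 = 32.8377 s.
Total: 5634 × 32.8377 s = 185007.6018 s → 51.39 hours.

51.39 hours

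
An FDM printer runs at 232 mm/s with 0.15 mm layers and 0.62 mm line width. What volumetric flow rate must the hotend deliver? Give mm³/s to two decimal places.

A = 0.15 × 0.62 = 0.093 mm².
Q = v·A = 232 × 0.093 = 21.58 mm³/s.

21.58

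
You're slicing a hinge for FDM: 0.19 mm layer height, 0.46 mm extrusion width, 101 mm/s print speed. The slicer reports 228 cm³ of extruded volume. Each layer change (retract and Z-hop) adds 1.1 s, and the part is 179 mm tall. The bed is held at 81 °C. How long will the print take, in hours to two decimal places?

Bead cross-section: 0.19 × 0.46 → 0.0874 mm².
Path length: 228000 mm³ / 0.0874 mm² → 2608695.7 mm.
Time extruding = 2608695.7 / 101 = 25828.7 s.
Layer count = ceil(179 / 0.19) = 943.
Layer-change overhead = 943 × 1.1 = 1037.3 s.
Total = 25828.7 + 1037.3 = 26866 s = 7.46 hours.

7.46 hours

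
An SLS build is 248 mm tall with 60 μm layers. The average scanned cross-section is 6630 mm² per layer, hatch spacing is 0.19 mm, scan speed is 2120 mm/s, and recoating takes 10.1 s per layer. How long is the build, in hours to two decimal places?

30.50 hours

Layers = ⌈248/0.06⌉ = 4134.
Hatch length per layer = 6630 / 0.19 = 34894.7 mm.
Per-layer scan time = 34894.7 / 2120 = 16.4598 s.
Layer cycle = 16.4598 + 10.1, so 26.5598 s.
4134 layers × 26.5598 s/layer = 109798.2132 s, i.e. 30.50 hours.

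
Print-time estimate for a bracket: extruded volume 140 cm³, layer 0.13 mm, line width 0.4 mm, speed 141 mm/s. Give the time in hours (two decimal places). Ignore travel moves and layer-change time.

5.30 hours

Extrusion cross-section = 0.13 × 0.4 = 0.052 mm².
Toolpath length = 140 cm³ / 0.052 mm² = 140000 / 0.052 = 2692307.7 mm.
Print-move time = 2692307.7 / 141, so 19094.4 s.
19094.4 s = 5.30 hours.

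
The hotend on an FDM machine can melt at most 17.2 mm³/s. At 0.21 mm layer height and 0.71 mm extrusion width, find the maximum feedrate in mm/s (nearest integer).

A: 0.21 × 0.71 → 0.1491 mm².
v_max = Q/A = 17.2/0.1491 = 115.36 mm/s → 115 mm/s.

115 mm/s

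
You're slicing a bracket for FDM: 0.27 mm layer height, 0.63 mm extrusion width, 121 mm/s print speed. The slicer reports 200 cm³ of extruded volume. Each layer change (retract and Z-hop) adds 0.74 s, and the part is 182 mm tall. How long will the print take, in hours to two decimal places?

Extrusion cross-section = 0.27 × 0.63, so 0.1701 mm².
Path length: 200000 mm³ / 0.1701 mm² → 1175779 mm.
Time extruding: 1175779 / 121 → 9717.2 s.
Number of layers: 182 / 0.27 → 675 (rounded up).
Non-print overhead = 675 × 0.74 = 499.5 s.
Altogether 9717.2 + 499.5 = 10216.7 s, i.e. 2.84 hours.

2.84 hours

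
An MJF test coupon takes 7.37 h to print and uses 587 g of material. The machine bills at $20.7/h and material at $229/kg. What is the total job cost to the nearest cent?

Machine cost = 20.7 × 7.37 = $152.559.
Material charge = 229 × 587/1000, so $134.423.
Total = 152.559 + 134.423 = 286.982 ≈ $286.98.

$286.98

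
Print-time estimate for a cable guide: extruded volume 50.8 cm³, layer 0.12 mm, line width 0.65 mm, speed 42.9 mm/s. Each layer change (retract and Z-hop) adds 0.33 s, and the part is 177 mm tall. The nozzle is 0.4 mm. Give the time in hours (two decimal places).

4.35 hours

Line area: 0.12 × 0.65 → 0.078 mm².
Path length: 50800 mm³ / 0.078 mm² → 651282.1 mm.
Extrusion time: 651282.1 / 42.9 → 15181.4 s.
Layer count = ceil(177 / 0.12) = 1475.
Non-print overhead = 1475 × 0.33 = 486.75 s.
Total = 15181.4 + 486.75 = 15668.15 s = 4.35 hours.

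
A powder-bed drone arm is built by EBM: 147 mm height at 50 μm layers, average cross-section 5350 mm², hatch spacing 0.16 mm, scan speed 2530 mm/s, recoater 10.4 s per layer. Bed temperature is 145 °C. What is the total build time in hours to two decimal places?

Layers = ⌈147/0.05⌉ = 2940.
Hatch length per layer = 5350 / 0.16, so 33437.5 mm.
Beam time per layer: 33437.5 / 2530 → 13.2164 s.
Per-layer time = 13.2164 + 10.4 = 23.6164 s.
Build time = 2940 × 23.6164 = 69432.216 s = 19.29 hours.

19.29 hours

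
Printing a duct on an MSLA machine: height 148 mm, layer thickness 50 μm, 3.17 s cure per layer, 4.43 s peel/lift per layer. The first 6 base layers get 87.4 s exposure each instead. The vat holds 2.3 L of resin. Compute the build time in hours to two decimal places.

Layers = ⌈148/0.05⌉ = 2960.
Bottom layers = 6 × (87.4 + 4.43) = 550.98 s.
Normal layers = 2954 × (3.17 + 4.43), so 22450.4 s.
Total = 550.98 + 22450.4 = 23001.38 s = 6.39 hours.

6.39 hours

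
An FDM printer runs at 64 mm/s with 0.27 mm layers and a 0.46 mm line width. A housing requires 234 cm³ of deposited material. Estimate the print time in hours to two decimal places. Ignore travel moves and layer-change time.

Line area = 0.27 × 0.46 = 0.1242 mm².
Toolpath length = 234 cm³ / 0.1242 mm² = 234000 / 0.1242 = 1884058 mm.
Print-move time = 1884058 / 64, so 29438.4 s.
Converting: 29438.4 s = 8.18 hours.

8.18 hours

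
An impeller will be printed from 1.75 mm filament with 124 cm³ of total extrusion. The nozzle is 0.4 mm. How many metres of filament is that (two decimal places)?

Filament cross-section = π × (1.75/2)² = 2.4053 mm².
Length = 124 cm³ / 2.4053 mm² = 124000 / 2.4053 = 51552.82 mm = 51.55 m.

51.55 m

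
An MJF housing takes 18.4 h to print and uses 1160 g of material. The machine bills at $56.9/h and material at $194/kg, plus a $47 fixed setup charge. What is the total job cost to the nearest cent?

Time charge: 56.9 × 18.4 → $1046.96.
Feedstock cost = 194 × 1160/1000, so $225.04.
Adding setup: 1046.96 + 225.04 + 47 → $1319.00.

$1319.00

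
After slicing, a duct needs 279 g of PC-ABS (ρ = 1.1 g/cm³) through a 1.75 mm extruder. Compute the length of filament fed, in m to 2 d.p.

105.45 m

Extruded volume: 279/1.1 = 253.6364 cm³ (253636.4 mm³).
Filament cross-section = π × (1.75/2)² = 2.4053 mm².
Length = 253636.4 / 2.4053 = 105448.97 mm = 105.45 m.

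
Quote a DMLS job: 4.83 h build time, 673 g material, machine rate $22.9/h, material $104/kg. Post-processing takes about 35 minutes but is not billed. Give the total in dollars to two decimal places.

Machine-time cost = 22.9 × 4.83, so $110.607.
Material cost: 104 × 673/1000 → $69.992.
Job cost: 110.607 + 69.992 = 180.599 ≈ $180.60.

$180.60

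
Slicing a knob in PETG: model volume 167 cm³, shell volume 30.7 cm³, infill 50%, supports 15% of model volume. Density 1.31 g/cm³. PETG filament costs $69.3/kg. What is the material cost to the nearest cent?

Infill region = 167 − 30.7, so 136.3 cm³.
Infill deposited = 0.50 × 136.3 = 68.15 cm³.
Support: 0.15 × 167 → 25.05 cm³.
Deposited volume = 30.7 + 68.15 + 25.05, so 123.9 cm³.
Mass: 123.9 × 1.31 → 162.309 g.
Cost = 162.309 g / 1000 × $69.3/kg = $11.25.

$11.25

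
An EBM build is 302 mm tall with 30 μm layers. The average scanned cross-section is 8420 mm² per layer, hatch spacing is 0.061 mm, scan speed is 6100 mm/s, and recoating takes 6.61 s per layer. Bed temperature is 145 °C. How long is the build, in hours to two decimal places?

81.76 hours

Number of layers: 302 / 0.03 → 10067 (rounded up).
Per-layer scan distance = 8420 / 0.061 = 138032.8 mm.
Per-layer scan time: 138032.8 / 6100 → 22.6283 s.
Time per layer = 22.6283 + 6.61 = 29.2383 s.
Total: 10067 × 29.2383 s = 294341.9661 s → 81.76 hours.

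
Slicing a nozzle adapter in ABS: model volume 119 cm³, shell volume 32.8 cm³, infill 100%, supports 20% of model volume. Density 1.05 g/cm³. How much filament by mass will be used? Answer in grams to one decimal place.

149.9 g

Interior volume: 119 − 32.8 → 86.2 cm³.
Deposited infill = 1.00 × 86.2 = 86.2 cm³.
Support = 0.20 × 119 = 23.8 cm³.
Total printed volume = 32.8 + 86.2 + 23.8 = 142.8 cm³.
Mass: 142.8 × 1.05 → 149.94 g.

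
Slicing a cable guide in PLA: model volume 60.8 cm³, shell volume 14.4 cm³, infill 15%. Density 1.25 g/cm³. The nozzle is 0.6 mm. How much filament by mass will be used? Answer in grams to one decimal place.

Infill region = 60.8 − 14.4 = 46.4 cm³.
Infill deposited: 0.15 × 46.4 → 6.96 cm³.
Deposited volume = 14.4 + 6.96 = 21.36 cm³.
Mass = 21.36 × 1.25 = 26.7 g.

26.7 g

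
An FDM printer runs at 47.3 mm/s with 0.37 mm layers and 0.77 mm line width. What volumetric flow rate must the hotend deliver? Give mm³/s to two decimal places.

13.48

A: 0.37 × 0.77 → 0.2849 mm².
Q = v·A = 47.3 × 0.2849 = 13.48 mm³/s.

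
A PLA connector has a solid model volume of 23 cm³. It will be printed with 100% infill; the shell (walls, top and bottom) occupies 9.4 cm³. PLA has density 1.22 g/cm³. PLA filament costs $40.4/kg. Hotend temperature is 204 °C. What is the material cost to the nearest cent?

Interior volume: 23 − 9.4 → 13.6 cm³.
Infill volume = 1.00 × 13.6 = 13.6 cm³.
Total extruded = 9.4 + 13.6, so 23 cm³.
Mass: 23 × 1.22 → 28.06 g.
At $40.4/kg: 28.06/1000 × 40.4 = $1.13.

$1.13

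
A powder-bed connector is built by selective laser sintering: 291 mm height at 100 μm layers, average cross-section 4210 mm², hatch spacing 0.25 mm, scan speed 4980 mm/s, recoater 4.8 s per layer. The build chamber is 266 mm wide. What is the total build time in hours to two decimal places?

6.61 hours

Layers = ⌈291/0.1⌉ = 2910.
Scan path per layer: 4210 / 0.25 → 16840 mm.
Laser time per layer = 16840 / 4980, so 3.3815 s.
Per-layer time = 3.3815 + 4.8 = 8.1815 s.
Total: 2910 × 8.1815 s = 23808.165 s → 6.61 hours.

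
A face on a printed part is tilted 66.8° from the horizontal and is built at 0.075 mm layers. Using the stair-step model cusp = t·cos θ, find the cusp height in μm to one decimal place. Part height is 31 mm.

Cusp = layer height × cos(66.8°) = 0.075 × 0.3939 = 0.029543 mm = 29.5 μm.

29.5 μm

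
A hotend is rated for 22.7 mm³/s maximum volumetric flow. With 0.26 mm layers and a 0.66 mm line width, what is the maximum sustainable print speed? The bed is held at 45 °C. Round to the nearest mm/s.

A: 0.26 × 0.66 → 0.1716 mm².
v_max = Q/A = 22.7/0.1716 = 132.28 mm/s → 132 mm/s.

132 mm/s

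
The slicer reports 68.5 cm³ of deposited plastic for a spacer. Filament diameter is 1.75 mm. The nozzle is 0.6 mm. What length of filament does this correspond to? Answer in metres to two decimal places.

Cross-section of 1.75 mm filament: π·(1.75/2)² = 2.4053 mm².
L = 68500 mm³ / 2.4053 mm² = 28478.78 mm, i.e. 28.48 m.

28.48 m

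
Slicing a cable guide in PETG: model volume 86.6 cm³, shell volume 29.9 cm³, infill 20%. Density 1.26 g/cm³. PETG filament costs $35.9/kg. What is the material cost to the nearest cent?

Interior volume = 86.6 − 29.9, so 56.7 cm³.
Deposited infill = 0.20 × 56.7 = 11.34 cm³.
Total extruded = 29.9 + 11.34 = 41.24 cm³.
Mass: 41.24 × 1.26 → 51.9624 g.
At $35.9/kg: 51.9624/1000 × 35.9 = $1.87.

$1.87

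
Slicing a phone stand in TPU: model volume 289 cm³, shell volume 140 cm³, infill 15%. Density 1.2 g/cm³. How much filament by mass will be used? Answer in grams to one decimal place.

Interior volume = 289 − 140 = 149 cm³.
Deposited infill = 0.15 × 149 = 22.35 cm³.
Total printed volume = 140 + 22.35 = 162.35 cm³.
Mass: 162.35 × 1.2 → 194.82 g.

194.8 g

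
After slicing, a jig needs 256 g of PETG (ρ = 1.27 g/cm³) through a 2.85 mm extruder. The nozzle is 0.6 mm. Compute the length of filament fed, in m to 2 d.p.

Extruded volume: 256/1.27 = 201.5748 cm³ (201574.8 mm³).
Filament cross-section = π × (2.85/2)² = 6.3794 mm².
Length = 201574.8 / 6.3794 = 31597.77 mm = 31.60 m.

31.60 m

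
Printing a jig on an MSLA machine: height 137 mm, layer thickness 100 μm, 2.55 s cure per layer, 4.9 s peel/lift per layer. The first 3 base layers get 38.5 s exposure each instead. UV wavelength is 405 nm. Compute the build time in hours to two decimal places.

2.87 hours

Number of layers: 137 / 0.1 → 1370 (rounded up).
Bottom layers = 3 × (38.5 + 4.9), so 130.2 s.
Remaining layers = 1367 × (2.55 + 4.9), so 10184.15 s.
Total = 130.2 + 10184.15 = 10314.35 s = 2.87 hours.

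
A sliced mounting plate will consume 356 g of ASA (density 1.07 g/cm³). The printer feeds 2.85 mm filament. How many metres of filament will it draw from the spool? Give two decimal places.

52.15 m

Volume = 356 g / 1.07 g·cm⁻³ = 332.7103 cm³ = 332710.3 mm³.
A = π r² = π × 1.425² = 6.3794 mm².
L = V/A = 332710.3/6.3794 = 52153.85 mm → 52.15 m.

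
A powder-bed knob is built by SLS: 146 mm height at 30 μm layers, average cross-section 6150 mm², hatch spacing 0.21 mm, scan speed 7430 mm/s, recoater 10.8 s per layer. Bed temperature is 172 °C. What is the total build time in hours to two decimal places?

Layer count = ceil(146 / 0.03) = 4867.
Hatch length per layer = 6150 / 0.21 = 29285.7 mm.
Scan time per layer: 29285.7 / 7430 → 3.9415 s.
Time per layer = 3.9415 + 10.8 = 14.7415 s.
4867 layers × 14.7415 s/layer = 71746.8805 s, i.e. 19.93 hours.

19.93 hours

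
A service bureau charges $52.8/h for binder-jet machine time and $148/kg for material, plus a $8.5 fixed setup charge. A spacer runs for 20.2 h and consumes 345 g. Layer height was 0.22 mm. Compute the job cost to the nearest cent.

Machine-time cost = 52.8 × 20.2, so $1066.56.
Feedstock cost: 148 × 345/1000 → $51.06.
Total = 1066.56 + 51.06 + 8.5 = $1126.12.

$1126.12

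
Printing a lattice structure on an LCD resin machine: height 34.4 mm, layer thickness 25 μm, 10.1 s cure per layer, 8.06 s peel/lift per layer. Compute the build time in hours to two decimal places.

6.94 hours

Layers = ⌈34.4/0.025⌉ = 1376.
Cycle time = 10.1 + 8.06 = 18.16 s.
Total = 1376 × 18.16 = 24988.16 s = 6.94 hours.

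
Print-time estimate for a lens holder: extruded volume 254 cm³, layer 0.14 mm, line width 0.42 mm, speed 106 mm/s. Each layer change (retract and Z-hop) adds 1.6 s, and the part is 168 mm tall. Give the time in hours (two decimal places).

11.85 hours

Line area = 0.14 × 0.42, so 0.0588 mm².
Total extruded path = 254000/0.0588 = 4319727.9 mm.
Extrusion time: 4319727.9 / 106 → 40752.2 s.
Layer count = ceil(168 / 0.14) = 1200.
Layer-change overhead: 1200 × 1.6 → 1920 s.
Altogether 40752.2 + 1920 = 42672.2 s, i.e. 11.85 hours.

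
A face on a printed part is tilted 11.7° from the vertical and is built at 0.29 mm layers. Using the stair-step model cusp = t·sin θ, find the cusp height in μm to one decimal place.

sin(11.7°) = 0.2028, so cusp = 0.29 × 0.2028 = 0.058812 mm → 58.8 μm.

58.8 μm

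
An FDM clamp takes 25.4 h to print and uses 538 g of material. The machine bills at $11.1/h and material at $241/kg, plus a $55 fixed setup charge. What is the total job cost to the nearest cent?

$466.60

Time charge: 11.1 × 25.4 → $281.94.
Material charge = 241 × 538/1000, so $129.658.
Adding setup: 281.94 + 129.658 + 55 → 466.598 ≈ $466.60.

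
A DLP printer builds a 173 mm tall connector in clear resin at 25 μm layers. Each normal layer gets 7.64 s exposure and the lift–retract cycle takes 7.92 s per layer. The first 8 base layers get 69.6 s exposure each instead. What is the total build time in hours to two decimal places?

Number of layers: 173 / 0.025 → 6920 (rounded up).
Burn-in layers = 8 × (69.6 + 7.92) = 620.16 s.
Regular layers = 6912 × (7.64 + 7.92) = 107550.72 s.
Total = 620.16 + 107550.72 = 108170.88 s = 30.05 hours.

30.05 hours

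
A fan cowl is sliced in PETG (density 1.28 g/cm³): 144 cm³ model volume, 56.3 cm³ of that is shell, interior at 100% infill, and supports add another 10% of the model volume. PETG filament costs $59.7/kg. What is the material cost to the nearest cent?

Interior volume = 144 − 56.3, so 87.7 cm³.
Deposited infill = 1.00 × 87.7 = 87.7 cm³.
Support: 0.10 × 144 → 14.4 cm³.
Total printed volume = 56.3 + 87.7 + 14.4, so 158.4 cm³.
Mass = 158.4 × 1.28, so 202.752 g.
At $59.7/kg: 202.752/1000 × 59.7 = $12.10.

$12.10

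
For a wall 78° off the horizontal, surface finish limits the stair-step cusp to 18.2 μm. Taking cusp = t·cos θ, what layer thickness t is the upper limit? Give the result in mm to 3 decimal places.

0.088 mm

cos(78°) = 0.2079; t_max = 0.0182/0.2079 = 0.088 mm.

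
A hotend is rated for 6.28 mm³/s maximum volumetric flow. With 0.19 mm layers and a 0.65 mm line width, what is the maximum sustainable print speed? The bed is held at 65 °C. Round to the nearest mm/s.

Extrusion cross-section: 0.19 × 0.65 → 0.1235 mm².
v_max = Q/A = 6.28/0.1235 = 50.85 mm/s → 51 mm/s.

51 mm/s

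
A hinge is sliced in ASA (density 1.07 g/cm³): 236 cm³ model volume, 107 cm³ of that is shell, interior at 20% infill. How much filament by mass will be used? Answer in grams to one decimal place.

Infill region = 236 − 107, so 129 cm³.
Infill deposited = 0.20 × 129 = 25.8 cm³.
Deposited volume = 107 + 25.8 = 132.8 cm³.
Mass = 132.8 × 1.07 = 142.096 g.

142.1 g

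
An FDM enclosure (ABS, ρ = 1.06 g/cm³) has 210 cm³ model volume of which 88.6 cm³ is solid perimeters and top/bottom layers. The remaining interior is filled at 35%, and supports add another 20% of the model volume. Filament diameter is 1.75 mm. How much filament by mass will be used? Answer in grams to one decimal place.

Volume inside the shell = 210 − 88.6, so 121.4 cm³.
Infill volume = 0.35 × 121.4 = 42.49 cm³.
Support = 0.20 × 210, so 42 cm³.
Total extruded: 88.6 + 42.49 + 42 → 173.09 cm³.
Mass = 173.09 × 1.06 = 183.4754 g.

183.5 g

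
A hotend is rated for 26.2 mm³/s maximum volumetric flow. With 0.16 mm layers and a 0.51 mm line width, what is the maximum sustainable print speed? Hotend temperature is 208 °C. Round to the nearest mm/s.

321 mm/s

A = 0.16 × 0.51 = 0.0816 mm².
v_max = Q/A = 26.2/0.0816 = 321.08 mm/s → 321 mm/s.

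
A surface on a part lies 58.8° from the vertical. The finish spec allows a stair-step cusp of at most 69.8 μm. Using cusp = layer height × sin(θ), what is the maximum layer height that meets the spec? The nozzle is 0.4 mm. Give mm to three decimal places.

t = h_c / sin θ = 0.0698 / 0.8554 = 0.082 mm.

0.082 mm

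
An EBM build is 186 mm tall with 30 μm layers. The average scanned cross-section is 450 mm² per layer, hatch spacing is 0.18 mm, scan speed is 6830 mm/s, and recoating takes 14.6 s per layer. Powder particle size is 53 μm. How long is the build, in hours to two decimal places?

Layers = ⌈186/0.03⌉ = 6200.
Hatch length per layer = 450 / 0.18 = 2500 mm.
Beam time per layer = 2500 / 6830 = 0.366 s.
Time per layer: 0.366 + 14.6 → 14.966 s.
Build time = 6200 × 14.966 = 92789.2 s = 25.77 hours.

25.77 hours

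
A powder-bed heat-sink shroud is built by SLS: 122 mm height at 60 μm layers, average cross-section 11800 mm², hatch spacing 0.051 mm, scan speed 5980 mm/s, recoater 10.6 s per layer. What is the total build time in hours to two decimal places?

Layer count = ceil(122 / 0.06) = 2034.
Hatch length per layer = 11800 / 0.051 = 231372.5 mm.
Scan time per layer: 231372.5 / 5980 → 38.6911 s.
Per-layer time = 38.6911 + 10.6 = 49.2911 s.
Build time = 2034 × 49.2911 = 100258.0974 s = 27.85 hours.

27.85 hours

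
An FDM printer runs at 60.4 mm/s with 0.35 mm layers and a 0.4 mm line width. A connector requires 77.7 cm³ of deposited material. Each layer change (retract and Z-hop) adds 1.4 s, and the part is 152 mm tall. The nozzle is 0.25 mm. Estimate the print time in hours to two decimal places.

Extrusion cross-section: 0.35 × 0.4 → 0.14 mm².
Path length: 77700 mm³ / 0.14 mm² → 555000 mm.
Print-move time: 555000 / 60.4 → 9188.7 s.
Number of layers: 152 / 0.35 → 435 (rounded up).
Z-hop total: 435 × 1.4 → 609 s.
Total = 9188.7 + 609 = 9797.7 s = 2.72 hours.

2.72 hours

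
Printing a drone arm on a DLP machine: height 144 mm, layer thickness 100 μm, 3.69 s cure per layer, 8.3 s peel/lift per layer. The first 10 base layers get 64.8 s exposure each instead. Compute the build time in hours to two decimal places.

4.97 hours

Number of layers: 144 / 0.1 → 1440 (rounded up).
Base layers = 10 × (64.8 + 8.3), so 731 s.
Remaining layers = 1430 × (3.69 + 8.3) = 17145.7 s.
Total = 731 + 17145.7 = 17876.7 s = 4.97 hours.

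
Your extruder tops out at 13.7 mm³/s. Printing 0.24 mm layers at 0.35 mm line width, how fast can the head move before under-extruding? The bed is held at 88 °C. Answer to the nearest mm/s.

Extrusion cross-section: 0.24 × 0.35 → 0.084 mm².
Max speed = 13.7 / 0.084 = 163.10 ≈ 163 mm/s.

163 mm/s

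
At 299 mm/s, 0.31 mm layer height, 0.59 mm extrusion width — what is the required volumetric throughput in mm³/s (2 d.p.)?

54.69

Extrusion cross-section = 0.31 × 0.59, so 0.1829 mm².
Volumetric flow = 299 × 0.1829 = 54.69 mm³/s.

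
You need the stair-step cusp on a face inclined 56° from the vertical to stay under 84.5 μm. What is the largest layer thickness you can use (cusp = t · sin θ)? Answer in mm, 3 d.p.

Layer height = cusp / sin(56°) = 0.0845 / 0.8290 = 0.102 mm.

0.102 mm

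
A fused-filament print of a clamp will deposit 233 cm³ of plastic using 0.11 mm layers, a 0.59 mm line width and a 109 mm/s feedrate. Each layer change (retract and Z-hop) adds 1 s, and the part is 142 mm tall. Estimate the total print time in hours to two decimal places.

Extrusion cross-section: 0.11 × 0.59 → 0.0649 mm².
Path length: 233000 mm³ / 0.0649 mm² → 3590138.7 mm.
Time extruding: 3590138.7 / 109 → 32937.1 s.
Layer count = ceil(142 / 0.11) = 1291.
Z-hop total = 1291 × 1, so 1291 s.
Total = 32937.1 + 1291 = 34228.1 s = 9.51 hours.

9.51 hours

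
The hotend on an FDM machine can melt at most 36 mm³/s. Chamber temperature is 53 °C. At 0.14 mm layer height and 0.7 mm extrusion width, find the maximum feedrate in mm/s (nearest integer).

Extrusion cross-section: 0.14 × 0.7 → 0.098 mm².
Max speed = 36 / 0.098 = 367.35 ≈ 367 mm/s.

367 mm/s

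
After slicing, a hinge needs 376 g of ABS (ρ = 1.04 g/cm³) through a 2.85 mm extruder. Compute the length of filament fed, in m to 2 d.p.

56.67 m

Volume = 376 g / 1.04 g·cm⁻³ = 361.5385 cm³ = 361538.5 mm³.
A = π r² = π × 1.425² = 6.3794 mm².
Length = 361538.5 / 6.3794 = 56672.81 mm = 56.67 m.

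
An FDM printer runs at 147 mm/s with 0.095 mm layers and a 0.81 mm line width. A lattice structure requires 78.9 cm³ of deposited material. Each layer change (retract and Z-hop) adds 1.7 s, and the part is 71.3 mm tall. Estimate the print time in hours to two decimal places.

Extrusion cross-section: 0.095 × 0.81 → 0.07695 mm².
Total extruded path = 78900/0.07695 = 1025341.1 mm.
Print-move time: 1025341.1 / 147 → 6975.1 s.
Layer count = ceil(71.3 / 0.095) = 751.
Z-hop total = 751 × 1.7, so 1276.7 s.
Altogether 6975.1 + 1276.7 = 8251.8 s, i.e. 2.29 hours.

2.29 hours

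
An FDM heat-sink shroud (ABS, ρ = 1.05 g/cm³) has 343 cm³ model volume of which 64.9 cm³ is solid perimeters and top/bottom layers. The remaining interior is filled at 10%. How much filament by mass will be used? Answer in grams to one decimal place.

Volume inside the shell = 343 − 64.9, so 278.1 cm³.
Infill deposited: 0.10 × 278.1 → 27.81 cm³.
Deposited volume: 64.9 + 27.81 → 92.71 cm³.
Mass: 92.71 × 1.05 → 97.3455 g.

97.3 g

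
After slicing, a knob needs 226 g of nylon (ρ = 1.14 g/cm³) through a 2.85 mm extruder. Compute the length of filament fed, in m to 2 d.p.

31.08 m

Extruded volume: 226/1.14 = 198.2456 cm³ (198245.6 mm³).
Filament cross-section = π × (2.85/2)² = 6.3794 mm².
Length = 198245.6 / 6.3794 = 31075.9 mm = 31.08 m.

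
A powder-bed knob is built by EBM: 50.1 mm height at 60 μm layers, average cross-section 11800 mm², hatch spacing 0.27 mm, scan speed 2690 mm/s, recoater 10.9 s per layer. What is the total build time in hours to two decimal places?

Layers = ⌈50.1/0.06⌉ = 835.
Scan path per layer = 11800 / 0.27 = 43703.7 mm.
Per-layer scan time = 43703.7 / 2690, so 16.2467 s.
Layer cycle: 16.2467 + 10.9 → 27.1467 s.
Build time = 835 × 27.1467 = 22667.4945 s = 6.30 hours.

6.30 hours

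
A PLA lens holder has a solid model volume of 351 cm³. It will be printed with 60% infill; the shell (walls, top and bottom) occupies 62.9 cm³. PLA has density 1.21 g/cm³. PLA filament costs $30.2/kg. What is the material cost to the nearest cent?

Volume inside the shell: 351 − 62.9 → 288.1 cm³.
Deposited infill = 0.60 × 288.1, so 172.86 cm³.
Total printed volume = 62.9 + 172.86 = 235.76 cm³.
Mass: 235.76 × 1.21 → 285.2696 g.
At $30.2/kg: 285.2696/1000 × 30.2 = $8.62.

$8.62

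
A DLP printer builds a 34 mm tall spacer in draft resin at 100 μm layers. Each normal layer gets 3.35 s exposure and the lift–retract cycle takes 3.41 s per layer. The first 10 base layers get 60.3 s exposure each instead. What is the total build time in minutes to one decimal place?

47.8 minutes

Number of layers: 34 / 0.1 → 340 (rounded up).
Burn-in layers = 10 × (60.3 + 3.41), so 637.1 s.
Normal layers = 330 × (3.35 + 3.41), so 2230.8 s.
Sum: 637.1 + 2230.8 = 2867.9 s → 47.8 minutes.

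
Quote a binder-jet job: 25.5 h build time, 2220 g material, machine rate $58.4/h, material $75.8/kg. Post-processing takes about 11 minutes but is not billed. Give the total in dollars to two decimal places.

$1657.48

Machine cost = 58.4 × 25.5 = $1489.20.
Material charge = 75.8 × 2220/1000 = $168.276.
Total = 1489.20 + 168.276 = 1657.476 ≈ $1657.48.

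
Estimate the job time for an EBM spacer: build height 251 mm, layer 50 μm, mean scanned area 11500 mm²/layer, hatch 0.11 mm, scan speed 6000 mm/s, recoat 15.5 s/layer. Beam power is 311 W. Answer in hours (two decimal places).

45.91 hours

Layers = ⌈251/0.05⌉ = 5020.
Hatch length per layer: 11500 / 0.11 → 104545.5 mm.
Scan time per layer: 104545.5 / 6000 → 17.4243 s.
Layer cycle = 17.4243 + 15.5, so 32.9243 s.
Total: 5020 × 32.9243 s = 165279.986 s → 45.91 hours.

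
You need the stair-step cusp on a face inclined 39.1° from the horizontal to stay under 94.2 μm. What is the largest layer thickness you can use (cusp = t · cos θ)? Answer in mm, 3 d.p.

Layer height = cusp / cos(39.1°) = 0.0942 / 0.7760 = 0.121 mm.

0.121 mm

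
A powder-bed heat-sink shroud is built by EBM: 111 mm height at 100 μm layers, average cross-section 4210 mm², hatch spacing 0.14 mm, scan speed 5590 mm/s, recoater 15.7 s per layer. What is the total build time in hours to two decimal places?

6.50 hours

Number of layers: 111 / 0.1 → 1110 (rounded up).
Scan path per layer: 4210 / 0.14 → 30071.4 mm.
Scan time per layer = 30071.4 / 5590 = 5.3795 s.
Time per layer = 5.3795 + 15.7 = 21.0795 s.
Build time = 1110 × 21.0795 = 23398.245 s = 6.50 hours.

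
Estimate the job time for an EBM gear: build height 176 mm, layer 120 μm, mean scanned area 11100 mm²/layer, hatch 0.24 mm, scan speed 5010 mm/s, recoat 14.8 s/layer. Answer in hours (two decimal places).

9.79 hours

Layer count = ceil(176 / 0.12) = 1467.
Per-layer scan distance: 11100 / 0.24 → 46250 mm.
Beam time per layer = 46250 / 5010 = 9.2315 s.
Layer cycle = 9.2315 + 14.8, so 24.0315 s.
1467 layers × 24.0315 s/layer = 35254.2105 s, i.e. 9.79 hours.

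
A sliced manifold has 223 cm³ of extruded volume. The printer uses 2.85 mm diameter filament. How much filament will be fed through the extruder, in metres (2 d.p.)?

34.96 m

Cross-section of 2.85 mm filament: π·(2.85/2)² = 6.3794 mm².
Length = 223 cm³ / 6.3794 mm² = 223000 / 6.3794 = 34956.27 mm = 34.96 m.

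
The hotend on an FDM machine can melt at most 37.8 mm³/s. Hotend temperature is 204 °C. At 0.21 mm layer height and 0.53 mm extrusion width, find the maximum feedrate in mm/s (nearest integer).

340 mm/s

Bead cross-section = 0.21 × 0.53, so 0.1113 mm².
v_max = Q/A = 37.8/0.1113 = 339.62 mm/s → 340 mm/s.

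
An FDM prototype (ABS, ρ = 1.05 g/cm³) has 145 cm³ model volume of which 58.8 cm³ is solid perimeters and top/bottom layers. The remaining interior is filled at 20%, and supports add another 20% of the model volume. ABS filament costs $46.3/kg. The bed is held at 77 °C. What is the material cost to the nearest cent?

Volume inside the shell = 145 − 58.8, so 86.2 cm³.
Infill volume = 0.20 × 86.2, so 17.24 cm³.
Support = 0.20 × 145 = 29 cm³.
Total extruded = 58.8 + 17.24 + 29, so 105.04 cm³.
Mass: 105.04 × 1.05 → 110.292 g.
At $46.3/kg: 110.292/1000 × 46.3 = $5.11.

$5.11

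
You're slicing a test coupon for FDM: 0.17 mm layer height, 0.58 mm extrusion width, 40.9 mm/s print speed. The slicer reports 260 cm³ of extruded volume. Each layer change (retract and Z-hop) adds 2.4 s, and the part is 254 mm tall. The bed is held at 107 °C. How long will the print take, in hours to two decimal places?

Bead cross-section = 0.17 × 0.58, so 0.0986 mm².
Toolpath length = 260 cm³ / 0.0986 mm² = 260000 / 0.0986 = 2636916.8 mm.
Time extruding = 2636916.8 / 40.9, so 64472.3 s.
Number of layers: 254 / 0.17 → 1495 (rounded up).
Z-hop total = 1495 × 2.4, so 3588 s.
Total = 64472.3 + 3588 = 68060.3 s = 18.91 hours.

18.91 hours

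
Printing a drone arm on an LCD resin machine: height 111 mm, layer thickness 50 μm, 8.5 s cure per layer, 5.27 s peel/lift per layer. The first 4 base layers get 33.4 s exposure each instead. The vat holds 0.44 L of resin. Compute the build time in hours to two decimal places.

8.52 hours

Layer count = ceil(111 / 0.05) = 2220.
Base layers = 4 × (33.4 + 5.27), so 154.68 s.
Regular layers = 2216 × (8.5 + 5.27) = 30514.32 s.
Total = 154.68 + 30514.32 = 30669 s = 8.52 hours.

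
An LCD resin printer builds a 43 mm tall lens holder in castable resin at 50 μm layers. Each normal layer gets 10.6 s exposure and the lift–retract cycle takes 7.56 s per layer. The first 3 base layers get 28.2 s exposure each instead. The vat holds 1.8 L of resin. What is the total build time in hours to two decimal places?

Layer count = ceil(43 / 0.05) = 860.
Bottom layers = 3 × (28.2 + 7.56), so 107.28 s.
Regular layers = 857 × (10.6 + 7.56), so 15563.12 s.
Total = 107.28 + 15563.12 = 15670.4 s = 4.35 hours.

4.35 hours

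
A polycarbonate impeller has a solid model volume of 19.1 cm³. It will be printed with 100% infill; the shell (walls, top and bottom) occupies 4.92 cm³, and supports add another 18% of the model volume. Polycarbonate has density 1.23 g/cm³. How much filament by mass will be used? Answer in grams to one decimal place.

27.7 g

Interior volume: 19.1 − 4.92 → 14.18 cm³.
Infill volume = 1.00 × 14.18, so 14.18 cm³.
Support: 0.18 × 19.1 → 3.438 cm³.
Total printed volume: 4.92 + 14.18 + 3.438 → 22.538 cm³.
Mass = 22.538 × 1.23, so 27.72174 g.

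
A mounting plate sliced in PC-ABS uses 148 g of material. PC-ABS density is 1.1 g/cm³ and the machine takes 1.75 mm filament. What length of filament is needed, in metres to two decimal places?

55.94 m

Volume = 148 g / 1.1 g·cm⁻³ = 134.5455 cm³ = 134545.5 mm³.
Cross-section of 1.75 mm filament: π·(1.75/2)² = 2.4053 mm².
L = V/A = 134545.5/2.4053 = 55937.1 mm → 55.94 m.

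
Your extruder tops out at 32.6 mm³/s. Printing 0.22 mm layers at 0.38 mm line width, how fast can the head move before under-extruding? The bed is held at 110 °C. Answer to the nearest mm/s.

390 mm/s

A = 0.22 × 0.38, so 0.0836 mm².
Max speed = 32.6 / 0.0836 = 389.95 ≈ 390 mm/s.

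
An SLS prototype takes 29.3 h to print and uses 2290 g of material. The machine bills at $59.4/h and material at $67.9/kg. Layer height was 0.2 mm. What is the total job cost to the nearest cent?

Machine cost = 59.4 × 29.3, so $1740.42.
Feedstock cost: 67.9 × 2290/1000 → $155.491.
Total = 1740.42 + 155.491 = 1895.911 ≈ $1895.91.

$1895.91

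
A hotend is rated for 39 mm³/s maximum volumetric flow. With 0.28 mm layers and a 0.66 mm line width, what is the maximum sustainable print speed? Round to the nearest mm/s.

211 mm/s

Bead cross-section = 0.28 × 0.66, so 0.1848 mm².
v_max = Q/A = 39/0.1848 = 211.04 mm/s → 211 mm/s.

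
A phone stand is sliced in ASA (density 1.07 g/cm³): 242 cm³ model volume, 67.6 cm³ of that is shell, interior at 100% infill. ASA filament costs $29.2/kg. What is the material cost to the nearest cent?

Infill region: 242 − 67.6 → 174.4 cm³.
Infill deposited: 1.00 × 174.4 → 174.4 cm³.
Total extruded = 67.6 + 174.4, so 242 cm³.
Mass = 242 × 1.07, so 258.94 g.
At $29.2/kg: 258.94/1000 × 29.2 = $7.56.

$7.56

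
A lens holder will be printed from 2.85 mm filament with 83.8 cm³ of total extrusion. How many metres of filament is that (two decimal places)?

Cross-section of 2.85 mm filament: π·(2.85/2)² = 6.3794 mm².
Length = 83.8 cm³ / 6.3794 mm² = 83800 / 6.3794 = 13136.03 mm = 13.14 m.

13.14 m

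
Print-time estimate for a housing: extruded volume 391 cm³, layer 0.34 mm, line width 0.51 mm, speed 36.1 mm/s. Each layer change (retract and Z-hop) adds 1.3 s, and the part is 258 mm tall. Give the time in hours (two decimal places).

Bead cross-section: 0.34 × 0.51 → 0.1734 mm².
Total extruded path = 391000/0.1734 = 2254902 mm.
Print-move time: 2254902 / 36.1 → 62462.7 s.
Number of layers: 258 / 0.34 → 759 (rounded up).
Z-hop total = 759 × 1.3 = 986.7 s.
Total = 62462.7 + 986.7 = 63449.4 s = 17.62 hours.

17.62 hours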